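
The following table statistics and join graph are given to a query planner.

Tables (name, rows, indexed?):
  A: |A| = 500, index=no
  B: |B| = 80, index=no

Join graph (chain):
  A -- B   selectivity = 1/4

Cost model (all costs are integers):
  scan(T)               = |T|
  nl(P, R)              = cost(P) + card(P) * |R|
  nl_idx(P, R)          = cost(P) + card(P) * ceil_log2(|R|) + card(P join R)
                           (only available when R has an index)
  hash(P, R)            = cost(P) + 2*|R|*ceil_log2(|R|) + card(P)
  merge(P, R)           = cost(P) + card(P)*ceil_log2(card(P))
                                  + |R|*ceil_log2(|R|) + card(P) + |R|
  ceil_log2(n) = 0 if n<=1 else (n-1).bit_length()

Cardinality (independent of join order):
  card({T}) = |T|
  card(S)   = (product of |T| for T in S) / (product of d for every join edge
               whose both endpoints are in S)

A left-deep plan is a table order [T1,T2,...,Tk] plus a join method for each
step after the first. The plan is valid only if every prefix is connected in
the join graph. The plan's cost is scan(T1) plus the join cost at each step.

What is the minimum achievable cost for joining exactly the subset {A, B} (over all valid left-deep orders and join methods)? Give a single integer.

Selinger DP over subsets of {A,B}:
  {A}: scan cost=500, card=500
  {B}: scan cost=80, card=80
  {AB}: card=10000; try (B,hash)→2120, (A,merge)→5720, (B,merge)→6140, (A,hash)→9160, (A,nl)→40080, (B,nl)→40500; best=2120 via (B,hash)

2120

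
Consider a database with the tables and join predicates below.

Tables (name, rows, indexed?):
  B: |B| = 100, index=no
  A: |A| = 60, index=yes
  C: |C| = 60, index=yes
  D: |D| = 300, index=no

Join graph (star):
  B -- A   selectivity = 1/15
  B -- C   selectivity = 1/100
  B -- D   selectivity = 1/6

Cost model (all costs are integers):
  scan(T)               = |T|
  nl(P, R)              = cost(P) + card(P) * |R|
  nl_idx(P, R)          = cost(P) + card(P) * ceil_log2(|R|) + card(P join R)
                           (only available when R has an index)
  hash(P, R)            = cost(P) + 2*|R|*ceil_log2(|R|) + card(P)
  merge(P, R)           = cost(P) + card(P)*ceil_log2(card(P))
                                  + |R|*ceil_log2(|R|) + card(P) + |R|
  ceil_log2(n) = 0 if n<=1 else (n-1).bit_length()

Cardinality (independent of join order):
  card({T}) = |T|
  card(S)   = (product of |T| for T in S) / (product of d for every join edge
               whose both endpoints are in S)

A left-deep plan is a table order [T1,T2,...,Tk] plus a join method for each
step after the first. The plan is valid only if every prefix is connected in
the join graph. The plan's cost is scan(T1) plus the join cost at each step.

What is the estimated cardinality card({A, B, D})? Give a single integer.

20000

Tables in S: A(60), B(100), D(300)
Edges inside S: B-A(d=15), B-D(d=6)
numerator = 60 * 100 * 300 = 1800000
denominator = 15 * 6 = 90
card(S) = 1800000 / 90 = 20000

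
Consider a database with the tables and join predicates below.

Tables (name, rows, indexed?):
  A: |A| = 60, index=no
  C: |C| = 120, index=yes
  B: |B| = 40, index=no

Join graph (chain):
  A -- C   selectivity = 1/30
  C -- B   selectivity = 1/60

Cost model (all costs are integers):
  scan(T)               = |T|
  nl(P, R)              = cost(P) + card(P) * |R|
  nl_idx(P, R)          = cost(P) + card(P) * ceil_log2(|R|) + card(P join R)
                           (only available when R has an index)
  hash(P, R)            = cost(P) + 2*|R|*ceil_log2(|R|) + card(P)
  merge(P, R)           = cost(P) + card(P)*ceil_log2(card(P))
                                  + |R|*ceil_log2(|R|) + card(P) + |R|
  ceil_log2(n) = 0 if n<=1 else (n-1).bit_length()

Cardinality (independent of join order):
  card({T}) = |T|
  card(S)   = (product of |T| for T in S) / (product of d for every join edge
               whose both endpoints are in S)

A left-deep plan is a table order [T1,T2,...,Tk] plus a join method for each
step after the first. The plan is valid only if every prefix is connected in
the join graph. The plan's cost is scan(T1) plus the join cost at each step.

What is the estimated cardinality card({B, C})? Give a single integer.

Tables in S: B(40), C(120)
Edges inside S: C-B(d=60)
numerator = 40 * 120 = 4800
denominator = 60 = 60
card(S) = 4800 / 60 = 80

80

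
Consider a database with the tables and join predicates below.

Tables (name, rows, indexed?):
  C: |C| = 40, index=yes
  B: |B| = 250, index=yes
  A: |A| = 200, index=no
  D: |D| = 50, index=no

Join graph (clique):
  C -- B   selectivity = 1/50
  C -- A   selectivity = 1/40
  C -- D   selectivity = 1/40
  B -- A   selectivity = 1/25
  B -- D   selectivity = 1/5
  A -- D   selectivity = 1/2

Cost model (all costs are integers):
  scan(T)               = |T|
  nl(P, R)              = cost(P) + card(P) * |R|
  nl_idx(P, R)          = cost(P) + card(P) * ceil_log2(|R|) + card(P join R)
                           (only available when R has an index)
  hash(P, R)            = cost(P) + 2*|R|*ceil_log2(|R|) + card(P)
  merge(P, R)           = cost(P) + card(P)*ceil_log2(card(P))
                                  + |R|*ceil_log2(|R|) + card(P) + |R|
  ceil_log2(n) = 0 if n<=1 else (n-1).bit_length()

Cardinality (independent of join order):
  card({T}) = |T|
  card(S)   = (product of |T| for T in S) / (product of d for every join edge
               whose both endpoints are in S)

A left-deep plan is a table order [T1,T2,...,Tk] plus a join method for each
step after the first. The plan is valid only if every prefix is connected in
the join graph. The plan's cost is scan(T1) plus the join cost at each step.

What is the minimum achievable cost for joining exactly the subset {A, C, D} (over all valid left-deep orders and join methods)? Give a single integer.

Selinger DP over subsets of {A,C,D}:
  {C}: scan cost=40, card=40
  {A}: scan cost=200, card=200
  {D}: scan cost=50, card=50
  {AC}: card=200; try (C,hash)→880, (C,nl_idx)→1600, (A,merge)→2120, (C,merge)→2280, (A,hash)→3280, (A,nl)→8040 …(+1); best=880 via (C,hash)
  {CD}: card=50; try (C,nl_idx)→400, (C,hash)→580, (D,merge)→670, (D,hash)→680, (C,merge)→680, (D,nl)→2040 …(+1); best=400 via (C,nl_idx)
  {AD}: card=5000; try (D,hash)→1000, (A,merge)→2200, (D,merge)→2350, (A,hash)→3300, (A,nl)→10050, (D,nl)→10200; best=1000 via (D,hash)
  {ACD}: card=125; try (D,hash)→1680, (A,merge)→2550, (D,merge)→3030, (A,hash)→3650, (C,hash)→6480, (A,nl)→10400 …(+4); best=1680 via (D,hash)

1680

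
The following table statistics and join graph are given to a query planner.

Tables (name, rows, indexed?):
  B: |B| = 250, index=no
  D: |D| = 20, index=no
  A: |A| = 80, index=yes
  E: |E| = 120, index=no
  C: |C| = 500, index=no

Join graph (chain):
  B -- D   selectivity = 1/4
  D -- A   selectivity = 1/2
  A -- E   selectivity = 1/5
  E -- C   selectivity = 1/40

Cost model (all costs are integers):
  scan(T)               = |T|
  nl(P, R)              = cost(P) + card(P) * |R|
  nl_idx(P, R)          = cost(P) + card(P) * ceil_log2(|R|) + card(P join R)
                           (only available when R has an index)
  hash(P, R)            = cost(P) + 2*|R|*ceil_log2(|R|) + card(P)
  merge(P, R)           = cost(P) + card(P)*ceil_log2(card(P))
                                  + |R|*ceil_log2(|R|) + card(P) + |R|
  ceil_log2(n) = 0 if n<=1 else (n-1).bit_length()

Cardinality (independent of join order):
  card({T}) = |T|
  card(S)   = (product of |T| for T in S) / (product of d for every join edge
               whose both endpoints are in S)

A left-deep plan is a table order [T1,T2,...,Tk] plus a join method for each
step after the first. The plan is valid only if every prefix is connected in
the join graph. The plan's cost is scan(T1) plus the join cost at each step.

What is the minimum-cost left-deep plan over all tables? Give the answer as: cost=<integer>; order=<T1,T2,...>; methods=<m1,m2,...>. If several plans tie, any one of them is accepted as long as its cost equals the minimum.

Selinger DP (subsets sized 1..n):
  {B}: scan cost=250, card=250
  {D}: scan cost=20, card=20
  {A}: scan cost=80, card=80
  {E}: scan cost=120, card=120
  {C}: scan cost=500, card=500
  {BD}: card=1250; try (D,hash)→700, (B,merge)→2390, (D,merge)→2620, (B,hash)→4040, (B,nl)→5020, (D,nl)→5250; best=700 via (D,hash)
  {AD}: card=800; try (D,hash)→360, (A,merge)→780, (D,merge)→840, (A,nl_idx)→960, (A,hash)→1160, (A,nl)→1620 …(+1); best=360 via (D,hash)
  {AE}: card=1920; try (A,hash)→1360, (E,merge)→1680, (A,merge)→1720, (E,hash)→1840, (A,nl_idx)→2880, (E,nl)→9680 …(+1); best=1360 via (A,hash)
  {CE}: card=1500; try (E,hash)→2680, (C,merge)→6080, (E,merge)→6460, (C,hash)→9240, (C,nl)→60120, (E,nl)→60500; best=2680 via (E,hash)
  {ABD}: card=50000; try (A,hash)→3070, (B,hash)→5160, (B,merge)→11410, (A,merge)→16340, (A,nl_idx)→59450, (A,nl)→100700 …(+1); best=3070 via (A,hash)
  {ADE}: card=19200; try (E,hash)→2840, (D,hash)→3480, (E,merge)→10120, (D,merge)→24520, (D,nl)→39760, (E,nl)→96360; best=2840 via (E,hash)
  {ACE}: card=24000; try (A,hash)→5300, (C,hash)→12280, (A,merge)→21320, (C,merge)→29400, (A,nl_idx)→37180, (A,nl)→122680 …(+1); best=5300 via (A,hash)
  {ABDE}: card=1200000; try (B,hash)→26040, (E,hash)→54750, (B,merge)→312290, (E,merge)→854030, (B,nl)→4802840, (E,nl)→6003070; best=26040 via (B,hash)
  {ACDE}: card=240000; try (D,hash)→29500, (C,hash)→31040, (C,merge)→315040, (D,merge)→389420, (D,nl)→485300, (C,nl)→9602840; best=29500 via (D,hash)
  {ABCDE}: card=15000000; try (B,hash)→273500, (C,hash)→1235040, (B,merge)→4591750, (C,merge)→26431040, (B,nl)→60029500, (C,nl)→600026040; best=273500 via (B,hash)

cost=273500; order=C,E,A,D,B; methods=hash,hash,hash,hash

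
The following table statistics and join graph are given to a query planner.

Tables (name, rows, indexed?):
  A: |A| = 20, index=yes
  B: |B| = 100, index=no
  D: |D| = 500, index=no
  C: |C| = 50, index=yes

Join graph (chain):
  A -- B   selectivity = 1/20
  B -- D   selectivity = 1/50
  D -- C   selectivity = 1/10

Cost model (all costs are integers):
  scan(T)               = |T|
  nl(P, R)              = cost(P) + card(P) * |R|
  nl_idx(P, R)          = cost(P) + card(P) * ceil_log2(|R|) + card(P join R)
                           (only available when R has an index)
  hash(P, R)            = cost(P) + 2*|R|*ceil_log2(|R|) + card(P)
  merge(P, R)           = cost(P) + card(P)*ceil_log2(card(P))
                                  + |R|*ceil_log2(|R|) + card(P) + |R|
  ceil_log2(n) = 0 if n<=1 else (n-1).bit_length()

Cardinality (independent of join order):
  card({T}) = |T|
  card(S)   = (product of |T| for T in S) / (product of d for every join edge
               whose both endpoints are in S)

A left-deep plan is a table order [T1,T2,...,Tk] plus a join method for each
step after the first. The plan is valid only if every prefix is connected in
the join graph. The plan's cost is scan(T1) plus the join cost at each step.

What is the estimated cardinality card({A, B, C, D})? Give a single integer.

Tables in S: A(20), B(100), C(50), D(500)
Edges inside S: A-B(d=20), B-D(d=50), D-C(d=10)
numerator = 20 * 100 * 50 * 500 = 50000000
denominator = 20 * 50 * 10 = 10000
card(S) = 50000000 / 10000 = 5000

5000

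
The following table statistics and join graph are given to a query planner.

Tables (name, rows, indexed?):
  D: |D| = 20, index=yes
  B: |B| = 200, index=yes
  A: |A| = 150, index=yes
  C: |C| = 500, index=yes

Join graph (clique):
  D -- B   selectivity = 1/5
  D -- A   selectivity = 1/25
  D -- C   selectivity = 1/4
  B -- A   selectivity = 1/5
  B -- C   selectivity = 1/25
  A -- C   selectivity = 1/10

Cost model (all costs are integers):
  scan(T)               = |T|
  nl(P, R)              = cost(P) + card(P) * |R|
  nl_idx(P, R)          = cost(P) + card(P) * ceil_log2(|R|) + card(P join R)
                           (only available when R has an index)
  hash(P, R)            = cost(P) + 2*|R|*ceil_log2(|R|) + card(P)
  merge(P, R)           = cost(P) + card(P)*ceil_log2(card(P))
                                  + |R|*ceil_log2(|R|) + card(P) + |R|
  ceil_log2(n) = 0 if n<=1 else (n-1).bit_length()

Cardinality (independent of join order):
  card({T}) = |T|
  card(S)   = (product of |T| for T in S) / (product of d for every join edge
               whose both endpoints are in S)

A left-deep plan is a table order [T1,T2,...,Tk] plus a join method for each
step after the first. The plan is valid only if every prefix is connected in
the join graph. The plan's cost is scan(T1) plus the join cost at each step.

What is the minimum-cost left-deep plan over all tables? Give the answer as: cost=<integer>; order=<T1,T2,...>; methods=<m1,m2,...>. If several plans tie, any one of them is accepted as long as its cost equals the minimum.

Selinger DP (subsets sized 1..n):
  {D}: scan cost=20, card=20
  {B}: scan cost=200, card=200
  {A}: scan cost=150, card=150
  {C}: scan cost=500, card=500
  {BD}: card=800; try (D,hash)→600, (B,nl_idx)→980, (B,merge)→1940, (D,nl_idx)→2000, (D,merge)→2120, (B,hash)→3240 …(+2); best=600 via (D,hash)
  {AD}: card=120; try (A,nl_idx)→300, (D,hash)→500, (D,nl_idx)→1020, (A,merge)→1490, (D,merge)→1620, (A,hash)→2440 …(+2); best=300 via (A,nl_idx)
  {CD}: card=2500; try (D,hash)→1200, (C,nl_idx)→2700, (C,merge)→5140, (D,nl_idx)→5500, (D,merge)→5620, (C,hash)→9040 …(+2); best=1200 via (D,hash)
  {AB}: card=6000; try (A,hash)→2800, (B,merge)→3300, (A,merge)→3350, (B,hash)→3500, (B,nl_idx)→7350, (A,nl_idx)→7800 …(+2); best=2800 via (A,hash)
  {BC}: card=4000; try (B,hash)→4200, (C,nl_idx)→6000, (C,merge)→7000, (B,merge)→7300, (B,nl_idx)→8500, (C,hash)→9400 …(+2); best=4200 via (B,hash)
  {AC}: card=7500; try (A,hash)→3400, (C,merge)→6500, (A,merge)→6850, (C,nl_idx)→9000, (C,hash)→9300, (A,nl_idx)→12000 …(+2); best=3400 via (A,hash)
  {ABD}: card=960; try (B,nl_idx)→2220, (B,merge)→3060, (B,hash)→3620, (A,hash)→3800, (A,nl_idx)→7960, (D,hash)→9000 …(+6); best=2220 via (B,nl_idx)
  {BCD}: card=4000; try (B,hash)→6900, (D,hash)→8400, (C,hash)→10400, (C,nl_idx)→11800, (C,merge)→14400, (B,nl_idx)→25200 …(+6); best=6900 via (B,hash)
  {ACD}: card=1500; try (C,nl_idx)→2880, (A,hash)→6100, (C,merge)→6260, (C,hash)→9420, (D,hash)→11100, (A,nl_idx)→22700 …(+6); best=2880 via (C,nl_idx)
  {ABC}: card=12000; try (A,hash)→10600, (B,hash)→14100, (C,hash)→17800, (A,nl_idx)→48200, (A,merge)→57550, (C,nl_idx)→68800 …(+6); best=10600 via (A,hash)
  {ABCD}: card=480; try (B,hash)→7580, (C,nl_idx)→11340, (C,hash)→12180, (A,hash)→13300, (B,nl_idx)→15360, (C,merge)→17780 …(+10); best=7580 via (B,hash)

cost=7580; order=D,A,C,B; methods=nl_idx,nl_idx,hash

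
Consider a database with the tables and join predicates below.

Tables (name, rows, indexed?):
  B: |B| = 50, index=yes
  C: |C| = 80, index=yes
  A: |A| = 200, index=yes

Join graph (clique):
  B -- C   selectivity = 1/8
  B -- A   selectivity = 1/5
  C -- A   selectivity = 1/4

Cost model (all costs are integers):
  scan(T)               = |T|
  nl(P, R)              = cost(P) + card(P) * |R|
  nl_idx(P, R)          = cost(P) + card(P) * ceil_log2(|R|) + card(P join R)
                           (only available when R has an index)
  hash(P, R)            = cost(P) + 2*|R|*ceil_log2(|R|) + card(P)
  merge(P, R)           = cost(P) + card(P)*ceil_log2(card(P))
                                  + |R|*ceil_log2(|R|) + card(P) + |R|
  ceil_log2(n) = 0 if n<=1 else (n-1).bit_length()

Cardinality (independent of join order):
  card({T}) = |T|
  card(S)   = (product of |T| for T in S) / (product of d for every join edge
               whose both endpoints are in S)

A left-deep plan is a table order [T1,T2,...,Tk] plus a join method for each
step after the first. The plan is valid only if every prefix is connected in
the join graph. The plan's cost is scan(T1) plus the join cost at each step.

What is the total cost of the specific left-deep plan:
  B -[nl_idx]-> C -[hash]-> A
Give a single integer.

4600

step 1: scan B: cost=50, card=50
step 2: join C via nl_idx
    card(P join C) = 50*80/(8) = 500
    cost = 50 + 50*7 + 500 = 900
step 3: join A via hash
    card(P join A) = 500*200/(5*4) = 5000
    cost = 900 + 2*200*8 + 500 = 4600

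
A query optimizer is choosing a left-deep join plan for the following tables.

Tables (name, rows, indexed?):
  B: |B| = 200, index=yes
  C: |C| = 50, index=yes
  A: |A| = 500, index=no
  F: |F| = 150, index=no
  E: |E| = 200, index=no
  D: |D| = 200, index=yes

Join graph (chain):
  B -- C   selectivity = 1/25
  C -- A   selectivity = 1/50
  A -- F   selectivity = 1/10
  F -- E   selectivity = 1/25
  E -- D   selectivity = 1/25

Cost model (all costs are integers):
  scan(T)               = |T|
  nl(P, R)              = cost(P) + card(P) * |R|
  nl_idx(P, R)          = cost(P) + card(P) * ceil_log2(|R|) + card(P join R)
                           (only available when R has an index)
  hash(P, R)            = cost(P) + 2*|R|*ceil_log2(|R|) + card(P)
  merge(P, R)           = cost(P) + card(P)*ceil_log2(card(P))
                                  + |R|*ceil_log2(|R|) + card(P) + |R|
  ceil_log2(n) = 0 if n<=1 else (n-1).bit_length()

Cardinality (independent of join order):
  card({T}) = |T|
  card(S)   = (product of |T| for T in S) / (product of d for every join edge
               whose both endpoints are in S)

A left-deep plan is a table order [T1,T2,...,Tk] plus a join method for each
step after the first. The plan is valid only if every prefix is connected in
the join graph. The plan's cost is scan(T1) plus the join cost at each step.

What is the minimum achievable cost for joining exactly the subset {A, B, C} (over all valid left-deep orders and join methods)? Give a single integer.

5300

Selinger DP over subsets of {A,B,C}:
  {B}: scan cost=200, card=200
  {C}: scan cost=50, card=50
  {A}: scan cost=500, card=500
  {BC}: card=400; try (B,nl_idx)→850, (C,hash)→1000, (C,nl_idx)→1800, (B,merge)→2200, (C,merge)→2350, (B,hash)→3300 …(+2); best=850 via (B,nl_idx)
  {AC}: card=500; try (C,hash)→1600, (C,nl_idx)→4000, (A,merge)→5400, (C,merge)→5850, (A,hash)→9100, (A,nl)→25050 …(+1); best=1600 via (C,hash)
  {ABC}: card=4000; try (B,hash)→5300, (B,merge)→8400, (B,nl_idx)→9600, (A,merge)→9850, (A,hash)→10250, (B,nl)→101600 …(+1); best=5300 via (B,hash)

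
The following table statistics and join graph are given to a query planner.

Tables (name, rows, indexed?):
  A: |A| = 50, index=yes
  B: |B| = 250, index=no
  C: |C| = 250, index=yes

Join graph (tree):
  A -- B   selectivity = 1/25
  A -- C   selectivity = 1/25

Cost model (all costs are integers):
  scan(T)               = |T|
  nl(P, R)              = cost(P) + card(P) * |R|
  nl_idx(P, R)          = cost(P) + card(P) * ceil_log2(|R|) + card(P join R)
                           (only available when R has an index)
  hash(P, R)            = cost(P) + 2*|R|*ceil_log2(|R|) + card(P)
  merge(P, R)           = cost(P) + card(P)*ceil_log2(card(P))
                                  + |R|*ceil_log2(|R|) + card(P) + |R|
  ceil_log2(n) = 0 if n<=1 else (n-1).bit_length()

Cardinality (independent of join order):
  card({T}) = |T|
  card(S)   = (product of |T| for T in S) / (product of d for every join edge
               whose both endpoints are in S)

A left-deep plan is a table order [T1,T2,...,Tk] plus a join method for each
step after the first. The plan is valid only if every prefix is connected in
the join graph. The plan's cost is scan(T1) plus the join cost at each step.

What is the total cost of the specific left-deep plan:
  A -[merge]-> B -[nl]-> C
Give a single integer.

127650

step 1: scan A: cost=50, card=50
step 2: join B via merge
    card(P join B) = 50*250/(25) = 500
    cost = 50 + 50*6 + 250*8 + 50 + 250 = 2650
step 3: join C via nl
    card(P join C) = 500*250/(25) = 5000
    cost = 2650 + 500*250 = 127650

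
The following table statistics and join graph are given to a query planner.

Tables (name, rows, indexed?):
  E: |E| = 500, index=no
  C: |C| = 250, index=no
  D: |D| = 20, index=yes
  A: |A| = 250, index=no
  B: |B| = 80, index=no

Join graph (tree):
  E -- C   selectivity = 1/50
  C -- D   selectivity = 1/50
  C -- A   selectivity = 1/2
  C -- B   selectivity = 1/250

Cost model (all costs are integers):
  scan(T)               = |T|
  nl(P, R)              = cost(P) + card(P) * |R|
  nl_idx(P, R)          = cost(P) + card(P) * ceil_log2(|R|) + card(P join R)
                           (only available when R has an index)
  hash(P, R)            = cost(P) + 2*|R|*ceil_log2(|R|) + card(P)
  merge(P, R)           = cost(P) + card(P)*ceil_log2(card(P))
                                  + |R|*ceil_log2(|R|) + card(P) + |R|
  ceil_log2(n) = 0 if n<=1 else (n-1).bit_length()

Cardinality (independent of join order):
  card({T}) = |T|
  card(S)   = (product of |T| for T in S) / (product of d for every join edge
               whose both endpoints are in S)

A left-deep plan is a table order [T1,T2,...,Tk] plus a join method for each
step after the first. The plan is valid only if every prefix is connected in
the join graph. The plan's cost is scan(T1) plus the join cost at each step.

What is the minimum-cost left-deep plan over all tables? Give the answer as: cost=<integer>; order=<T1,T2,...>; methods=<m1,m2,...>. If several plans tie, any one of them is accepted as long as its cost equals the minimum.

Selinger DP (subsets sized 1..n):
  {E}: scan cost=500, card=500
  {C}: scan cost=250, card=250
  {D}: scan cost=20, card=20
  {A}: scan cost=250, card=250
  {B}: scan cost=80, card=80
  {CE}: card=2500; try (C,hash)→5000, (E,merge)→7500, (C,merge)→7750, (E,hash)→9500, (E,nl)→125250, (C,nl)→125500; best=5000 via (C,hash)
  {CD}: card=100; try (D,hash)→700, (D,nl_idx)→1600, (C,merge)→2390, (D,merge)→2620, (C,hash)→4040, (C,nl)→5020 …(+1); best=700 via (D,hash)
  {AC}: card=31250; try (C,hash)→4500, (A,hash)→4500, (C,merge)→4750, (A,merge)→4750, (C,nl)→62750, (A,nl)→62750; best=4500 via (C,hash)
  {BC}: card=80; try (B,hash)→1620, (C,merge)→2970, (B,merge)→3140, (C,hash)→4160, (C,nl)→20080, (B,nl)→20250; best=1620 via (B,hash)
  {CDE}: card=1000; try (E,merge)→6500, (D,hash)→7700, (E,hash)→9800, (D,nl_idx)→18500, (D,merge)→37620, (E,nl)→50700 …(+1); best=6500 via (E,merge)
  {ACE}: card=312500; try (A,hash)→11500, (A,merge)→39750, (E,hash)→44750, (E,merge)→509500, (A,nl)→630000, (E,nl)→15629500; best=11500 via (A,hash)
  {BCE}: card=800; try (E,merge)→7260, (B,hash)→8620, (E,hash)→10700, (B,merge)→38140, (E,nl)→41620, (B,nl)→205000; best=7260 via (E,merge)
  {ACD}: card=12500; try (A,merge)→3750, (A,hash)→4800, (A,nl)→25700, (D,hash)→35950, (D,nl_idx)→173250, (D,merge)→504620 …(+1); best=3750 via (A,merge)
  {BCD}: card=32; try (D,hash)→1900, (B,hash)→1920, (D,nl_idx)→2052, (B,merge)→2140, (D,merge)→2380, (D,nl)→3220 …(+1); best=1900 via (D,hash)
  {ABC}: card=10000; try (A,merge)→4510, (A,hash)→5700, (A,nl)→21620, (B,hash)→36870, (B,merge)→505140, (B,nl)→2504500; best=4510 via (A,merge)
  {ACDE}: card=125000; try (A,hash)→11500, (A,merge)→19750, (E,hash)→25250, (E,merge)→196250, (A,nl)→256500, (D,hash)→324200 …(+4); best=11500 via (A,hash)
  {BCDE}: card=320; try (E,merge)→7092, (D,hash)→8260, (B,hash)→8620, (E,hash)→10932, (D,nl_idx)→11580, (D,merge)→16180 …(+4); best=7092 via (E,merge)
  {ABCE}: card=100000; try (A,hash)→12060, (A,merge)→18310, (E,hash)→23510, (E,merge)→159510, (A,nl)→207260, (B,hash)→325120 …(+3); best=12060 via (A,hash)
  {ABCD}: card=4000; try (A,merge)→4342, (A,hash)→5932, (A,nl)→9900, (D,hash)→14710, (B,hash)→17370, (D,nl_idx)→58510 …(+4); best=4342 via (A,merge)
  {ABCDE}: card=40000; try (A,hash)→11412, (A,merge)→12542, (E,hash)→17342, (E,merge)→61342, (A,nl)→87092, (D,hash)→112260 …(+7); best=11412 via (A,hash)

cost=11412; order=C,B,D,E,A; methods=hash,hash,merge,hash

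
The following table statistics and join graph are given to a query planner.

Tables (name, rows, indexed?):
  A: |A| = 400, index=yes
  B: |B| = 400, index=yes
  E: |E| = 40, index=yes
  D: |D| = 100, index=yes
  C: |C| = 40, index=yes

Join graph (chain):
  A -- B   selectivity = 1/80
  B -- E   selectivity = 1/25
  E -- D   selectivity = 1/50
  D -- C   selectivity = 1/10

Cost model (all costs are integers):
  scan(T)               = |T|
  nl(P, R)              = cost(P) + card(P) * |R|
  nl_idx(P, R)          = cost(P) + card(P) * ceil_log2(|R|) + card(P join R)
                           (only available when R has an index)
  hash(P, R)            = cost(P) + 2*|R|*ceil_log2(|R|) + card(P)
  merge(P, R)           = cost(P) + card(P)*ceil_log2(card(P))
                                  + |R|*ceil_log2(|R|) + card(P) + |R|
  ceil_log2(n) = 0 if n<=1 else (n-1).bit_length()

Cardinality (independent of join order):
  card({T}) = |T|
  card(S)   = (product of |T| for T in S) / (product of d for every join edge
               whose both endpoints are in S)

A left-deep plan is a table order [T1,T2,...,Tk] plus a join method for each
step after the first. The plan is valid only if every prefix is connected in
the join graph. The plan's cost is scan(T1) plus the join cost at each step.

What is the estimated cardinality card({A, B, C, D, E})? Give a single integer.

Tables in S: A(400), B(400), C(40), D(100), E(40)
Edges inside S: A-B(d=80), B-E(d=25), E-D(d=50), D-C(d=10)
numerator = 400 * 400 * 40 * 100 * 40 = 25600000000
denominator = 80 * 25 * 50 * 10 = 1000000
card(S) = 25600000000 / 1000000 = 25600

25600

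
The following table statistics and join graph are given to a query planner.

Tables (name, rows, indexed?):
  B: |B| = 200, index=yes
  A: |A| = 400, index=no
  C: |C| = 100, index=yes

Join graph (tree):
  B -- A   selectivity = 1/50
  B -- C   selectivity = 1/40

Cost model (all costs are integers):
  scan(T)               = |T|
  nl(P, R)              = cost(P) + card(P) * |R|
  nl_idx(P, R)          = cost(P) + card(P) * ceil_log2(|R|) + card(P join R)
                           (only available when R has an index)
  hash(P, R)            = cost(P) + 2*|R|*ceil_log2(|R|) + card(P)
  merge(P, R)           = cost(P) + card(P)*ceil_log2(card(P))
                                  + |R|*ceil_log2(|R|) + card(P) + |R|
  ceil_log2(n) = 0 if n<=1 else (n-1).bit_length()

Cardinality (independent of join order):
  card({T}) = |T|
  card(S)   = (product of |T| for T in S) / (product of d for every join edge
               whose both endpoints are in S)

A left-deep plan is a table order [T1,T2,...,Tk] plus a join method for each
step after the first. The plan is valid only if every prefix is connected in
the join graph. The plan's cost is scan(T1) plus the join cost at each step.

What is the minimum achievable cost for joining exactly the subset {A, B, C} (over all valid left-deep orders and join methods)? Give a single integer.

7000

Selinger DP over subsets of {A,B,C}:
  {B}: scan cost=200, card=200
  {A}: scan cost=400, card=400
  {C}: scan cost=100, card=100
  {AB}: card=1600; try (B,hash)→4000, (B,nl_idx)→5200, (A,merge)→6000, (B,merge)→6200, (A,hash)→7600, (A,nl)→80200 …(+1); best=4000 via (B,hash)
  {BC}: card=500; try (B,nl_idx)→1400, (C,hash)→1800, (C,nl_idx)→2100, (B,merge)→2700, (C,merge)→2800, (B,hash)→3400 …(+2); best=1400 via (B,nl_idx)
  {ABC}: card=4000; try (C,hash)→7000, (A,hash)→9100, (A,merge)→10400, (C,nl_idx)→19200, (C,merge)→24000, (C,nl)→164000 …(+1); best=7000 via (C,hash)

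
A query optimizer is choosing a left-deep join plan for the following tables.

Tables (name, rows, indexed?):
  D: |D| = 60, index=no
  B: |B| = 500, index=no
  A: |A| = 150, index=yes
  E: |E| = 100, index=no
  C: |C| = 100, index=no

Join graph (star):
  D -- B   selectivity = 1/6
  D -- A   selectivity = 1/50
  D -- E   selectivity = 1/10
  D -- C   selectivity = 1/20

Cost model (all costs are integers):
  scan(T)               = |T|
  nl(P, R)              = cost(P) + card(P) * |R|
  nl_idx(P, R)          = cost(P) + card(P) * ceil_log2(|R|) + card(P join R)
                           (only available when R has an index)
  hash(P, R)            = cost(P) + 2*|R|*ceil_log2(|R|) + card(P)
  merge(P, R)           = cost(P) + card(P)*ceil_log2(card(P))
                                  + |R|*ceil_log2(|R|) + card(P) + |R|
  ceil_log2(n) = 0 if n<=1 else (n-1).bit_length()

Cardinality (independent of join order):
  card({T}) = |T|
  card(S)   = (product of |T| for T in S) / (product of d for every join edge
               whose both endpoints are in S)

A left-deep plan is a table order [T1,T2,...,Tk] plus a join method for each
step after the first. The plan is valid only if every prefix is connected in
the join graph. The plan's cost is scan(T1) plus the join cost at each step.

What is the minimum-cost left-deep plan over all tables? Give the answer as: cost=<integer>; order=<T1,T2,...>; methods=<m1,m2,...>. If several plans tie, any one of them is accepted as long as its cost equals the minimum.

cost=22600; order=D,A,C,E,B; methods=nl_idx,hash,hash,hash

Selinger DP (subsets sized 1..n):
  {D}: scan cost=60, card=60
  {B}: scan cost=500, card=500
  {A}: scan cost=150, card=150
  {E}: scan cost=100, card=100
  {C}: scan cost=100, card=100
  {BD}: card=5000; try (D,hash)→1720, (B,merge)→5480, (D,merge)→5920, (B,hash)→9120, (B,nl)→30060, (D,nl)→30500; best=1720 via (D,hash)
  {AD}: card=180; try (A,nl_idx)→720, (D,hash)→1020, (A,merge)→1830, (D,merge)→1920, (A,hash)→2520, (A,nl)→9060 …(+1); best=720 via (A,nl_idx)
  {DE}: card=600; try (D,hash)→920, (E,merge)→1280, (D,merge)→1320, (E,hash)→1520, (E,nl)→6060, (D,nl)→6100; best=920 via (D,hash)
  {CD}: card=300; try (D,hash)→920, (C,merge)→1280, (D,merge)→1320, (C,hash)→1520, (C,nl)→6060, (D,nl)→6100; best=920 via (D,hash)
  {ABD}: card=15000; try (B,merge)→7340, (A,hash)→9120, (B,hash)→9900, (A,nl_idx)→56720, (A,merge)→73070, (B,nl)→90720 …(+1); best=7340 via (B,merge)
  {BDE}: card=50000; try (E,hash)→8120, (B,hash)→10520, (B,merge)→12520, (E,merge)→72520, (B,nl)→300920, (E,nl)→501720; best=8120 via (E,hash)
  {BCD}: card=25000; try (C,hash)→8120, (B,merge)→8920, (B,hash)→10220, (C,merge)→72520, (B,nl)→150920, (C,nl)→501720; best=8120 via (C,hash)
  {ADE}: card=1800; try (E,hash)→2300, (E,merge)→3140, (A,hash)→3920, (A,nl_idx)→7520, (A,merge)→8870, (E,nl)→18720 …(+1); best=2300 via (E,hash)
  {ACD}: card=900; try (C,hash)→2300, (C,merge)→3140, (A,hash)→3620, (A,nl_idx)→4220, (A,merge)→5270, (C,nl)→18720 …(+1); best=2300 via (C,hash)
  {CDE}: card=3000; try (E,hash)→2620, (C,hash)→2920, (E,merge)→4720, (C,merge)→8320, (E,nl)→30920, (C,nl)→60920; best=2620 via (E,hash)
  {ABDE}: card=150000; try (B,hash)→13100, (E,hash)→23740, (B,merge)→28900, (A,hash)→60520, (E,merge)→233140, (A,nl_idx)→558120 …(+4); best=13100 via (B,hash)
  {ABCD}: card=75000; try (B,hash)→12200, (B,merge)→17200, (C,hash)→23740, (A,hash)→35520, (C,merge)→233140, (A,nl_idx)→283120 …(+4); best=12200 via (B,hash)
  {BCDE}: card=250000; try (B,hash)→14620, (E,hash)→34520, (B,merge)→46620, (C,hash)→59520, (E,merge)→408920, (C,merge)→858920 …(+3); best=14620 via (B,hash)
  {ACDE}: card=9000; try (E,hash)→4600, (C,hash)→5500, (A,hash)→8020, (E,merge)→13000, (C,merge)→24700, (A,nl_idx)→35620 …(+4); best=4600 via (E,hash)
  {ABCDE}: card=750000; try (B,hash)→22600, (E,hash)→88600, (B,merge)→144600, (C,hash)→164500, (A,hash)→267020, (E,merge)→1363000 …(+7); best=22600 via (B,hash)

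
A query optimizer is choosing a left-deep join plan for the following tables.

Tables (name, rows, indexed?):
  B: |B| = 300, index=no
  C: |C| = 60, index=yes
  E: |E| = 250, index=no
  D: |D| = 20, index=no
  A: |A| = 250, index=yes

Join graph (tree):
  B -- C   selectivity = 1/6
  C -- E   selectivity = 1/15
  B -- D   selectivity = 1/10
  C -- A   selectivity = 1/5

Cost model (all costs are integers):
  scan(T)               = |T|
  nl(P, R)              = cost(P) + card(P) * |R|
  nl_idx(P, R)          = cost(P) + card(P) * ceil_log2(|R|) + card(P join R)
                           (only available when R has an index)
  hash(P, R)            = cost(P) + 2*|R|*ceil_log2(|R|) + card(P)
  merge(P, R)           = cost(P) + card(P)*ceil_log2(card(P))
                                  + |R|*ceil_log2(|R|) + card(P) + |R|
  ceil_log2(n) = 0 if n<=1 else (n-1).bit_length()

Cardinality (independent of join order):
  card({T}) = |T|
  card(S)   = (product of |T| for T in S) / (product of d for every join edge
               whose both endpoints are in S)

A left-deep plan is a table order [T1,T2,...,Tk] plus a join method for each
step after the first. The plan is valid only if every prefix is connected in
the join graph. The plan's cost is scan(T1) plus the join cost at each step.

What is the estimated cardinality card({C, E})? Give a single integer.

1000

Tables in S: C(60), E(250)
Edges inside S: C-E(d=15)
numerator = 60 * 250 = 15000
denominator = 15 = 15
card(S) = 15000 / 15 = 1000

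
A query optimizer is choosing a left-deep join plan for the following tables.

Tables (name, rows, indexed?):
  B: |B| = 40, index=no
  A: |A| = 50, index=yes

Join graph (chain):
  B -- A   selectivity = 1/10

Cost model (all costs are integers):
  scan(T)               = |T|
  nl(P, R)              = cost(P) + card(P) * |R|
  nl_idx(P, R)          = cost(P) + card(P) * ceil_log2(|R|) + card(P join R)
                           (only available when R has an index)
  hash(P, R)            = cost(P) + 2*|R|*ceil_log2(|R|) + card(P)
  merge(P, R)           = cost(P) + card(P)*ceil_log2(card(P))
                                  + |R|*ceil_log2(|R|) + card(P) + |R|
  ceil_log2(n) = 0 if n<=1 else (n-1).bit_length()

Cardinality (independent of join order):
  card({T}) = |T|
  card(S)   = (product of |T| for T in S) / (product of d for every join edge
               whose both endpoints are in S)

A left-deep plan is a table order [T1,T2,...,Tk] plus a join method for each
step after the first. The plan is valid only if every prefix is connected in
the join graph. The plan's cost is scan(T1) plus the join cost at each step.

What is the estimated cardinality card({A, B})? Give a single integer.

200

Tables in S: A(50), B(40)
Edges inside S: B-A(d=10)
numerator = 50 * 40 = 2000
denominator = 10 = 10
card(S) = 2000 / 10 = 200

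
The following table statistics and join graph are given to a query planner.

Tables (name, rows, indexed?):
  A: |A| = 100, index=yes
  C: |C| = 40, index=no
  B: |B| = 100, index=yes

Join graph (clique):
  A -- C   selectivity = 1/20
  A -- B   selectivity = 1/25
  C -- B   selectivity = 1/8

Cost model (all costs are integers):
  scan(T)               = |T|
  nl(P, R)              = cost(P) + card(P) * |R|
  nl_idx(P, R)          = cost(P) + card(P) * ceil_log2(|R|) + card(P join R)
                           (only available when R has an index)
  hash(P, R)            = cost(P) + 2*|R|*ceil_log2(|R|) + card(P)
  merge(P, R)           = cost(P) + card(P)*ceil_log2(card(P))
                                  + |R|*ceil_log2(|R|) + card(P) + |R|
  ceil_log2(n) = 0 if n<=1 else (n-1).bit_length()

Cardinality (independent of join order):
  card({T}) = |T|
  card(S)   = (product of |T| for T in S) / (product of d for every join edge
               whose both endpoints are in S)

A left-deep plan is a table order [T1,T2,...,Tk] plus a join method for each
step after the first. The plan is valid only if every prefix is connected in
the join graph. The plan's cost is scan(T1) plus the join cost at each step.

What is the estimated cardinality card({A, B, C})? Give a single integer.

100

Tables in S: A(100), B(100), C(40)
Edges inside S: A-C(d=20), A-B(d=25), C-B(d=8)
numerator = 100 * 100 * 40 = 400000
denominator = 20 * 25 * 8 = 4000
card(S) = 400000 / 4000 = 100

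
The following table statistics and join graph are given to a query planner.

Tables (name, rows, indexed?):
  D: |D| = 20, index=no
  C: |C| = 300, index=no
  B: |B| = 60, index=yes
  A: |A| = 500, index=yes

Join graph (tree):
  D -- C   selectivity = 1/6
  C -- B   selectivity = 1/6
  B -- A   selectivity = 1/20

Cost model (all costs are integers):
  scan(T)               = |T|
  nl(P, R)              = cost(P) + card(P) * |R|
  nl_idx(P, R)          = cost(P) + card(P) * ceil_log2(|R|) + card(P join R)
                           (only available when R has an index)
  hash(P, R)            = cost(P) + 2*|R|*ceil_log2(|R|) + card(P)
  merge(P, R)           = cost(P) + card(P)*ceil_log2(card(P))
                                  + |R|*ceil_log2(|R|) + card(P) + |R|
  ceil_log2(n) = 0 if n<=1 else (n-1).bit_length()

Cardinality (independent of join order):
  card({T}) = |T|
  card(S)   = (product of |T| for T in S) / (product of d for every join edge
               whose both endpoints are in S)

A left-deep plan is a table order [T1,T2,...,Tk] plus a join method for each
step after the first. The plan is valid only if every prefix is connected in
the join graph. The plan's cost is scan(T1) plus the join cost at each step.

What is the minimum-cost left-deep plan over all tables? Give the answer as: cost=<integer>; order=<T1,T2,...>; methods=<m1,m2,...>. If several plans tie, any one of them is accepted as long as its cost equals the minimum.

cost=21520; order=C,D,B,A; methods=hash,hash,hash

Selinger DP (subsets sized 1..n):
  {D}: scan cost=20, card=20
  {C}: scan cost=300, card=300
  {B}: scan cost=60, card=60
  {A}: scan cost=500, card=500
  {CD}: card=1000; try (D,hash)→800, (C,merge)→3140, (D,merge)→3420, (C,hash)→5440, (C,nl)→6020, (D,nl)→6300; best=800 via (D,hash)
  {BC}: card=3000; try (B,hash)→1320, (C,merge)→3480, (B,merge)→3720, (B,nl_idx)→5100, (C,hash)→5520, (C,nl)→18060 …(+1); best=1320 via (B,hash)
  {AB}: card=1500; try (B,hash)→1720, (A,nl_idx)→2100, (B,nl_idx)→5000, (A,merge)→5480, (B,merge)→5920, (A,hash)→9120 …(+2); best=1720 via (B,hash)
  {BCD}: card=10000; try (B,hash)→2520, (D,hash)→4520, (B,merge)→12220, (B,nl_idx)→16800, (D,merge)→40440, (B,nl)→60800 …(+1); best=2520 via (B,hash)
  {ABC}: card=75000; try (C,hash)→8620, (A,hash)→13320, (C,merge)→22720, (A,merge)→45320, (A,nl_idx)→103320, (C,nl)→451720 …(+1); best=8620 via (C,hash)
  {ABCD}: card=250000; try (A,hash)→21520, (D,hash)→83820, (A,merge)→157520, (A,nl_idx)→342520, (D,merge)→1358740, (D,nl)→1508620 …(+1); best=21520 via (A,hash)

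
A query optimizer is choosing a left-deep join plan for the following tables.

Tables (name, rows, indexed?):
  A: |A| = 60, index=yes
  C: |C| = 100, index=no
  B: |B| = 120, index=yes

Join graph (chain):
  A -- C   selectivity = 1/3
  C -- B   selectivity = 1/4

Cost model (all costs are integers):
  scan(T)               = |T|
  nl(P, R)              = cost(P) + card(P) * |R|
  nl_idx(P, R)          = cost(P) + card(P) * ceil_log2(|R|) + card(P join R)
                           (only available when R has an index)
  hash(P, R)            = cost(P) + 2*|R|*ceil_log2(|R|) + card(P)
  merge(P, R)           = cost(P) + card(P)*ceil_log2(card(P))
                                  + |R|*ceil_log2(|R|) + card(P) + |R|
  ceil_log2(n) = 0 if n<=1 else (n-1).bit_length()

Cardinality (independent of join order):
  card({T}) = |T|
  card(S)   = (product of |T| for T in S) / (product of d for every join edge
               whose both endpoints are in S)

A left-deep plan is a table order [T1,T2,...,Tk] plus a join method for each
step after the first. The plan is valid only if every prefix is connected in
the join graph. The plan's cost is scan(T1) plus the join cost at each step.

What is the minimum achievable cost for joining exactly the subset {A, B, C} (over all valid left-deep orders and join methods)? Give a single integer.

Selinger DP over subsets of {A,B,C}:
  {A}: scan cost=60, card=60
  {C}: scan cost=100, card=100
  {B}: scan cost=120, card=120
  {AC}: card=2000; try (A,hash)→920, (C,merge)→1280, (A,merge)→1320, (C,hash)→1520, (A,nl_idx)→2700, (C,nl)→6060 …(+1); best=920 via (A,hash)
  {BC}: card=3000; try (C,hash)→1640, (B,merge)→1860, (C,merge)→1880, (B,hash)→1880, (B,nl_idx)→3800, (B,nl)→12100 …(+1); best=1640 via (C,hash)
  {ABC}: card=60000; try (B,hash)→4600, (A,hash)→5360, (B,merge)→25880, (A,merge)→41060, (B,nl_idx)→74920, (A,nl_idx)→79640 …(+2); best=4600 via (B,hash)

4600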